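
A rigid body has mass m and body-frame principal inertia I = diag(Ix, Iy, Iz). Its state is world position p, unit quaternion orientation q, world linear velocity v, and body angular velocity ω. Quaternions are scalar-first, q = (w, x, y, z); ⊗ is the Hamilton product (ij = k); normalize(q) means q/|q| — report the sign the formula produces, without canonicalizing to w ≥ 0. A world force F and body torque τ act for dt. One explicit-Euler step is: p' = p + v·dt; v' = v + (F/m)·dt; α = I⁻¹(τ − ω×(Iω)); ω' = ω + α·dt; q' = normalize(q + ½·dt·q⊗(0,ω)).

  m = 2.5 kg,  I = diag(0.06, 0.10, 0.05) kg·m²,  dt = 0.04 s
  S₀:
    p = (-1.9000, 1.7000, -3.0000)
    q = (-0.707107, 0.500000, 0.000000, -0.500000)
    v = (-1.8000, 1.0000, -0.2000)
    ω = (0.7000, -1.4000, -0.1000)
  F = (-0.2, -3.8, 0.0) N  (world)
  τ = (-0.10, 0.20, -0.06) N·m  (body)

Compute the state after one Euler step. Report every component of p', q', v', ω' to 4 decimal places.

p' = (-1.9720, 1.7400, -3.0080)
q' = (-0.7148, 0.4759, 0.0138, -0.5123)
v' = (-1.8032, 0.9392, -0.2000)
ω' = (0.6380, -1.3197, -0.1166)

gyro term ω×Iω = (-0.0070, -0.0007, -0.0392)
(τ − ω×Iω)/I = (-1.5500, 2.0070, -0.4160)
ω + α·dt = (0.6380, -1.3197, -0.1166)
q⊗(0,ω) = (-0.4000000, -1.1949749, 0.6899498, -0.6292893)
q' = normalize(q + ½dt·q⊗(0,ω)) = (-0.7148, 0.4759, 0.0138, -0.5123)
p' = p + v·dt = (-1.9720, 1.7400, -3.0080)
v + (F/m)dt = (-1.8032, 0.9392, -0.2000)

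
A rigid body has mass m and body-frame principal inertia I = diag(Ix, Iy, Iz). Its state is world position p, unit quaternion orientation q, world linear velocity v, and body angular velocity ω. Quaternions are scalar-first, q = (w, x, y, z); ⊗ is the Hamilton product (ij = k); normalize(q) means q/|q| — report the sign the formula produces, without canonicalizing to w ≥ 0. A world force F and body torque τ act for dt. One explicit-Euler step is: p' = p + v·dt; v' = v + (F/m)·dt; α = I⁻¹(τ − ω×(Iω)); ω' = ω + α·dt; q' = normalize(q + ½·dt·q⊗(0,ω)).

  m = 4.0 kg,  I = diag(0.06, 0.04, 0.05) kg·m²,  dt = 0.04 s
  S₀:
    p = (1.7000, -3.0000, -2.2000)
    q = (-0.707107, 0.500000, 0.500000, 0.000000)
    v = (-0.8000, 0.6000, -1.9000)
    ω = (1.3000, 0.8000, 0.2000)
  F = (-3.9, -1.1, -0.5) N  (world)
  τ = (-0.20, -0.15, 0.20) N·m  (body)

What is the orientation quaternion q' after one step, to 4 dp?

2q̇ = q⊗(0,ω) = (-1.0500000, -0.8192391, -0.6656856, -0.3914214)
q' = normalize(q + ½dt·q⊗(0,ω)) = (-0.7278, 0.4834, 0.4865, -0.0078)

q' = (-0.7278, 0.4834, 0.4865, -0.0078)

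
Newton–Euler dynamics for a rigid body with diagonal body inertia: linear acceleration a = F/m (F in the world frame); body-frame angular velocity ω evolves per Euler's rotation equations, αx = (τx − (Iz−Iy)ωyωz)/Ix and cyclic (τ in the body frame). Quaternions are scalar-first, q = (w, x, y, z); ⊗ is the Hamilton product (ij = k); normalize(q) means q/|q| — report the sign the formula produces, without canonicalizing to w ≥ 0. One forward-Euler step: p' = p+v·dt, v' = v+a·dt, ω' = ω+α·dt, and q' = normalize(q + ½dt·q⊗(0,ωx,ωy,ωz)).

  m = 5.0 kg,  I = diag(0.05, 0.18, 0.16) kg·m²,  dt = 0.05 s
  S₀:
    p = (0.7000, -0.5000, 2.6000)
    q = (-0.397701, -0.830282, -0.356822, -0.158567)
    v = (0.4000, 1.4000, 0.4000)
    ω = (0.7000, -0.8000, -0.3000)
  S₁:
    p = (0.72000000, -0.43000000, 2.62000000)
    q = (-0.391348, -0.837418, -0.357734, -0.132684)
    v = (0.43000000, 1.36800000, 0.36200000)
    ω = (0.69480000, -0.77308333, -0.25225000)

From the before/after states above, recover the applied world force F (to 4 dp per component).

F = (3.0000, -3.2000, -3.8000)

velocity change Δv = (0.03000000, -0.03200000, -0.03800000)
m·(v₁−v₀)/dt = (3.0000, -3.2000, -3.8000)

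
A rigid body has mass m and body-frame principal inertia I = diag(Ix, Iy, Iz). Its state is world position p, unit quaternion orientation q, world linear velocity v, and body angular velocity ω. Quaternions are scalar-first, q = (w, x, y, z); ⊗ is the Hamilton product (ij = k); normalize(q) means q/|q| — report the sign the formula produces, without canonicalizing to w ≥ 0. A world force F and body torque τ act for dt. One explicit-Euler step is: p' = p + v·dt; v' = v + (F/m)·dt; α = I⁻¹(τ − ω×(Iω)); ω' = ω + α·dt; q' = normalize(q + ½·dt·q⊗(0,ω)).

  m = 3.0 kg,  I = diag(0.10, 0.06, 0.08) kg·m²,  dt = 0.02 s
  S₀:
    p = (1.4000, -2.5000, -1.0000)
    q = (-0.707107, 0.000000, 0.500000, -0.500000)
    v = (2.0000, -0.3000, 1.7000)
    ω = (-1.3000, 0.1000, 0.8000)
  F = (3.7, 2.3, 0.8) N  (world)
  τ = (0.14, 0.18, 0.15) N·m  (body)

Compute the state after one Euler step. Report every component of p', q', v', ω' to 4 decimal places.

p' = p + v·dt = (1.4400, -2.5060, -0.9660)
new velocity v' = (2.0247, -0.2847, 1.7053)
ω×(Iω) gyroscopic = (0.0016, -0.0208, 0.0052)
angular accel α = (1.3840, 3.3467, 1.8100)
new body rate ω' = (-1.2723, 0.1669, 0.8362)
q⊗(0,ω) = (0.3500000, 1.3692391, 0.5792893, 0.0843144)
updated quaternion q' = (-0.7035, 0.0137, 0.5057, -0.4991)

p' = (1.4400, -2.5060, -0.9660)
q' = (-0.7035, 0.0137, 0.5057, -0.4991)
v' = (2.0247, -0.2847, 1.7053)
ω' = (-1.2723, 0.1669, 0.8362)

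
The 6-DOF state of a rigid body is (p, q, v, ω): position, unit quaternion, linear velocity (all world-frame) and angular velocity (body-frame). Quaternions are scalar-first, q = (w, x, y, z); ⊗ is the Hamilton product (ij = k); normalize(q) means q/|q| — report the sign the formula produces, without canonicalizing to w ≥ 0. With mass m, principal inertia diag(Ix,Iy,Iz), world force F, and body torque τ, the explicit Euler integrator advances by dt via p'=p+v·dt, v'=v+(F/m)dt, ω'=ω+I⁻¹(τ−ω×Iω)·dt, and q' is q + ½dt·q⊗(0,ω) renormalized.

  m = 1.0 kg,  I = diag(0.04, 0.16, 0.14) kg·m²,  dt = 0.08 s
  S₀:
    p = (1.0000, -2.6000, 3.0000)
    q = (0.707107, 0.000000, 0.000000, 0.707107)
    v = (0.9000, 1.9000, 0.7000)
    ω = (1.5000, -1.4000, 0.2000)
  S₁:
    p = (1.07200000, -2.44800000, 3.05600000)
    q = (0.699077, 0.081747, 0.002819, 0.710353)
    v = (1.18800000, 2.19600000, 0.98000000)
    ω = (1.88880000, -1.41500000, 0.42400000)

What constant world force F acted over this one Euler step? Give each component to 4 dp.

Δv = v₁−v₀ = (0.28800000, 0.29600000, 0.28000000)
F = m·Δv/dt = (3.6000, 3.7000, 3.5000)

F = (3.6000, 3.7000, 3.5000)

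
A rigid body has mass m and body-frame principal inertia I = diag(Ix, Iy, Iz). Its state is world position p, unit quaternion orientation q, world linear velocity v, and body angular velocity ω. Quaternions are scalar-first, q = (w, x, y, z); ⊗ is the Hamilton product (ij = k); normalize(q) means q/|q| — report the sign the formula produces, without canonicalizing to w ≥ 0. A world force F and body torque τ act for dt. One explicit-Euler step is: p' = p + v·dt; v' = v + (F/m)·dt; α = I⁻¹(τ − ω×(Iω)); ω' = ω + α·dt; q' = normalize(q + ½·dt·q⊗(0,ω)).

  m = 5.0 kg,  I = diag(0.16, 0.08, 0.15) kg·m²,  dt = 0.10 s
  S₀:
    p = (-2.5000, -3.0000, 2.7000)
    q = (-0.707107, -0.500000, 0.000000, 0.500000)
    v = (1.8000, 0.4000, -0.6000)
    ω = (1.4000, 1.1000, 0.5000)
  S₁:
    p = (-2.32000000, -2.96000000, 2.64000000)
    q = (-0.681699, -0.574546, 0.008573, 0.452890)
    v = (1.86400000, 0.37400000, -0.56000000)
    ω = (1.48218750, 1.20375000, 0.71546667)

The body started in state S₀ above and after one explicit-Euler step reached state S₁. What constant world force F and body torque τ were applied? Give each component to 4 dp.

Δv = v₁−v₀ = (0.06400000, -0.02600000, 0.04000000)
F = m·Δv/dt = (3.2000, -1.3000, 2.0000)
rate change Δω = (0.08218750, 0.10375000, 0.21546667)
gyro term ω₀×Iω₀ = (0.0385, 0.0070, -0.1232)
I·α + gyro = (0.1700, 0.0900, 0.2000)

F = (3.2000, -1.3000, 2.0000)
τ = (0.1700, 0.0900, 0.2000)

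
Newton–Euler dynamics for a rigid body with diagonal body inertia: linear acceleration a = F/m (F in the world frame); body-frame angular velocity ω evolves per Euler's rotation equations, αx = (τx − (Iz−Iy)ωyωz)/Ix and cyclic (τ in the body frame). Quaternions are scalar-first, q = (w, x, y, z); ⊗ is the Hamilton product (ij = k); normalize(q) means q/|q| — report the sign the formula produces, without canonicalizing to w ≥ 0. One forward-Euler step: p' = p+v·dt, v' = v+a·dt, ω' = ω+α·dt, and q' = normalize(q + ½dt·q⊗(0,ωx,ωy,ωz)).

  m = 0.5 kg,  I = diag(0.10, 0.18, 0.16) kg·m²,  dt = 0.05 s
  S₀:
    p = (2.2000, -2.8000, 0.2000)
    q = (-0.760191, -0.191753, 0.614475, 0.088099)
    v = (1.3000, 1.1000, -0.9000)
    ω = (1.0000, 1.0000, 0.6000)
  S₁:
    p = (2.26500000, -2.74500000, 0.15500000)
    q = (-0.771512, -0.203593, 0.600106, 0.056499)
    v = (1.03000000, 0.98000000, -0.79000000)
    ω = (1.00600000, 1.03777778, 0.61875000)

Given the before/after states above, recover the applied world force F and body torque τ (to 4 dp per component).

rate change Δω = (0.00600000, 0.03777778, 0.01875000)
ω₀×(Iω₀) = (-0.0120, -0.0360, 0.0800)
applied torque τ = (0.0000, 0.1000, 0.1400)
Δv = v₁−v₀ = (-0.27000000, -0.12000000, 0.11000000)
applied force F = (-2.7000, -1.2000, 1.1000)

F = (-2.7000, -1.2000, 1.1000)
τ = (0.0000, 0.1000, 0.1400)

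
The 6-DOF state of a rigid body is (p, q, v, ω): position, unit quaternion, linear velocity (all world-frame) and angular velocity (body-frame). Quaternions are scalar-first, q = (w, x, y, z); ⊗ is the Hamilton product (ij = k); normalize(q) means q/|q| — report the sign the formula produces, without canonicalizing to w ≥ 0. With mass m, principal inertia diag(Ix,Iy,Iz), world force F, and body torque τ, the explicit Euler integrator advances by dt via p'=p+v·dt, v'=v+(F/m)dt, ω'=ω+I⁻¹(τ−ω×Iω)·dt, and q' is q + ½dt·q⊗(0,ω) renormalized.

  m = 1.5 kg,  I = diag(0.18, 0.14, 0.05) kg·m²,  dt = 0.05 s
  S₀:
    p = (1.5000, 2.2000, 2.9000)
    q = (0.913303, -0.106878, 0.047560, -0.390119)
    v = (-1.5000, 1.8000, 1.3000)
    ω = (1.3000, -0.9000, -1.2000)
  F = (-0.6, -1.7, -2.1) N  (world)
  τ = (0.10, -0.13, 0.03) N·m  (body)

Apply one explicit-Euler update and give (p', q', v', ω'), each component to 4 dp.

p' = (1.4250, 2.2900, 2.9650)
q' = (0.9050, -0.0873, 0.0111, -0.4161)
v' = (-1.5200, 1.7433, 1.2300)
ω' = (1.3548, -0.8740, -1.2168)

new position p' = (1.4250, 2.2900, 2.9650)
v + (F/m)dt = (-1.5200, 1.7433, 1.2300)
precession coupling ω×(Iω) = (-0.0972, -0.2028, 0.0468)
(τ − ω×Iω)/I = (1.0956, 0.5200, -0.3360)
ω' = ω + α·dt = (1.3548, -0.8740, -1.2168)
Hamilton product q⊗(0,ω) = (-0.2863974, 0.7791148, -1.4573810, -1.0616014)
q + ½dt·q⊗(0,ω), renormalized = (0.9050, -0.0873, 0.0111, -0.4161)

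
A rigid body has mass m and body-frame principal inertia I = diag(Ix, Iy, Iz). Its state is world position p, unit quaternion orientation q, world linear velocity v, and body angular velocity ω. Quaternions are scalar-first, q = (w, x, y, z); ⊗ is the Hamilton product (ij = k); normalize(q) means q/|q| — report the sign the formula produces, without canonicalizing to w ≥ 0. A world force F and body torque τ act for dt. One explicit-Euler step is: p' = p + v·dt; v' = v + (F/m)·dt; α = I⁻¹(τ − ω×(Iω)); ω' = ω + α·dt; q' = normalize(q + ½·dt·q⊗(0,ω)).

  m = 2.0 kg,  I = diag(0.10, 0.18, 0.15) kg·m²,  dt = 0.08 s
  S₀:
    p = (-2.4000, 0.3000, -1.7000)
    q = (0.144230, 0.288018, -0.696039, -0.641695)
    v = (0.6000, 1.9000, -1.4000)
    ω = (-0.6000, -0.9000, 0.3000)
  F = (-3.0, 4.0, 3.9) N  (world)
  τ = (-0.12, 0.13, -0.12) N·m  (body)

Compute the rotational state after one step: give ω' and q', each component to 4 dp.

ω' = (-0.7025, -0.8462, 0.2130)
q' = (0.1337, 0.2528, -0.6886, -0.6664)

(τ − ω×Iω)/I = (-1.2810, 0.6722, -1.0880)
ω' = ω + α·dt = (-0.7025, -0.8462, 0.2130)
q⊗(0,ω) = (-0.2611158, -0.8728752, 0.1688046, -0.6335706)
q + ½dt·q⊗(0,ω), renormalized = (0.1337, 0.2528, -0.6886, -0.6664)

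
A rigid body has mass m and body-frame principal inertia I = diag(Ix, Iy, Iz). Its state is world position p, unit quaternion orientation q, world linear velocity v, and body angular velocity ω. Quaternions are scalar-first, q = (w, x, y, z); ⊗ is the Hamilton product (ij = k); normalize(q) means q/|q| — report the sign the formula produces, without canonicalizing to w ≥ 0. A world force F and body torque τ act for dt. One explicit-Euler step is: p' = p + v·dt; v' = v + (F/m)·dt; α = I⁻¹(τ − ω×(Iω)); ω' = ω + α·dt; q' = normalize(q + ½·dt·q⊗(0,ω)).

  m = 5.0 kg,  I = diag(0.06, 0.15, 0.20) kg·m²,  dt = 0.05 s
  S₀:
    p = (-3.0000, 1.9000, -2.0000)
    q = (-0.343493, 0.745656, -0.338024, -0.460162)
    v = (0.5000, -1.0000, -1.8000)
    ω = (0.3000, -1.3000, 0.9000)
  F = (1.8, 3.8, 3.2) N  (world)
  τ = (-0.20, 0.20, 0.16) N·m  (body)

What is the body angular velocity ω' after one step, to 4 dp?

ω' = (0.1821, -1.2207, 0.9488)

(τ − ω×Iω)/I = (-2.3583, 1.5853, 0.9755)
new body rate ω' = (0.1821, -1.2207, 0.9488)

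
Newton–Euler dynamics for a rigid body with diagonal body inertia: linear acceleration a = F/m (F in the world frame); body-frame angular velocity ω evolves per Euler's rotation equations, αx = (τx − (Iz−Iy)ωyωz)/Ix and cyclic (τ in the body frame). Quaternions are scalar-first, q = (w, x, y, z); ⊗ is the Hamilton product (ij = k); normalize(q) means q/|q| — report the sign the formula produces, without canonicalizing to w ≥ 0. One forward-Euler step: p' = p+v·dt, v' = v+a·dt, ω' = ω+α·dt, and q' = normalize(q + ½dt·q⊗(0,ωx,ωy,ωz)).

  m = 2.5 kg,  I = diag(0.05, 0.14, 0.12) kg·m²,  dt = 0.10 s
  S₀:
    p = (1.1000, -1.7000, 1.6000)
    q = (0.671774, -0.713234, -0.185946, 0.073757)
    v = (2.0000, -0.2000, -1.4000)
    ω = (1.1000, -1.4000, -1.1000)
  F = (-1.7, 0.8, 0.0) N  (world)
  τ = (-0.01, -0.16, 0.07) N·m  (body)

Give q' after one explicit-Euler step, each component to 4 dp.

2q̇ = q⊗(0,ω) = (0.6053657, 1.0467518, -1.6439083, 0.4641168)
q' = normalize(q + ½dt·q⊗(0,ω)) = (0.6982, -0.6573, -0.2667, 0.0964)

q' = (0.6982, -0.6573, -0.2667, 0.0964)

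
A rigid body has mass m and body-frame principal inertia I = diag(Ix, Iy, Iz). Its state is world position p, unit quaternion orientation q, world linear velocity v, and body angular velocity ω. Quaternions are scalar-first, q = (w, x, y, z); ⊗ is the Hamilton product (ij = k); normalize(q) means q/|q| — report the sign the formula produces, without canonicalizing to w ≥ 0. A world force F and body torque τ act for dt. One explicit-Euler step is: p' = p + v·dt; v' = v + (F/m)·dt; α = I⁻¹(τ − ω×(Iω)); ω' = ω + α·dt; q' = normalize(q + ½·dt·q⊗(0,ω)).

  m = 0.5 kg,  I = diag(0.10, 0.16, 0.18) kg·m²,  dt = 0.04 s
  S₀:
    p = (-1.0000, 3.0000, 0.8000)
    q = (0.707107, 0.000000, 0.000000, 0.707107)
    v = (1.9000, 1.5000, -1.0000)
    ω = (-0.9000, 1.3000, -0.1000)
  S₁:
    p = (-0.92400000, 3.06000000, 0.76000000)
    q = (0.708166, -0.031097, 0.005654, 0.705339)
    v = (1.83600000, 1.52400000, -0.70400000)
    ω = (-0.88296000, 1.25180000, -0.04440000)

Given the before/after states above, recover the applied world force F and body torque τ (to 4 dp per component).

F = (-0.8000, 0.3000, 3.7000)
τ = (0.0400, -0.2000, 0.1800)

v₁ − v₀ = (-0.06400000, 0.02400000, 0.29600000)
m·(v₁−v₀)/dt = (-0.8000, 0.3000, 3.7000)
ω₁ − ω₀ = (0.01704000, -0.04820000, 0.05560000)
I·α + gyro = (0.0400, -0.2000, 0.1800)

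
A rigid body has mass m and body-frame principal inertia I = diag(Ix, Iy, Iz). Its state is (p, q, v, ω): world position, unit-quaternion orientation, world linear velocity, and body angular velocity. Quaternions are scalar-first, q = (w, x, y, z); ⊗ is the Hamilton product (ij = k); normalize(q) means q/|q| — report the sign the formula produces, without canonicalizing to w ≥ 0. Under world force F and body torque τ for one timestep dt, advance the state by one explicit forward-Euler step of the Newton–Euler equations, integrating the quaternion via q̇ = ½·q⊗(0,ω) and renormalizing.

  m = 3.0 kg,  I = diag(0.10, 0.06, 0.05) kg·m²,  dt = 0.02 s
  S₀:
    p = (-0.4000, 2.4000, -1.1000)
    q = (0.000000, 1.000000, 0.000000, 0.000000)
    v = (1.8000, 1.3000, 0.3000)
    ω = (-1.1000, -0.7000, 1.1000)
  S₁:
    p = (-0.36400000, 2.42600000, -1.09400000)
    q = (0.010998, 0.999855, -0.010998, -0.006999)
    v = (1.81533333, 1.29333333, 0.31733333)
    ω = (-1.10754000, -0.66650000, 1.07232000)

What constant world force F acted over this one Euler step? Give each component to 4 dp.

velocity change Δv = (0.01533333, -0.00666667, 0.01733333)
applied force F = (2.3000, -1.0000, 2.6000)

F = (2.3000, -1.0000, 2.6000)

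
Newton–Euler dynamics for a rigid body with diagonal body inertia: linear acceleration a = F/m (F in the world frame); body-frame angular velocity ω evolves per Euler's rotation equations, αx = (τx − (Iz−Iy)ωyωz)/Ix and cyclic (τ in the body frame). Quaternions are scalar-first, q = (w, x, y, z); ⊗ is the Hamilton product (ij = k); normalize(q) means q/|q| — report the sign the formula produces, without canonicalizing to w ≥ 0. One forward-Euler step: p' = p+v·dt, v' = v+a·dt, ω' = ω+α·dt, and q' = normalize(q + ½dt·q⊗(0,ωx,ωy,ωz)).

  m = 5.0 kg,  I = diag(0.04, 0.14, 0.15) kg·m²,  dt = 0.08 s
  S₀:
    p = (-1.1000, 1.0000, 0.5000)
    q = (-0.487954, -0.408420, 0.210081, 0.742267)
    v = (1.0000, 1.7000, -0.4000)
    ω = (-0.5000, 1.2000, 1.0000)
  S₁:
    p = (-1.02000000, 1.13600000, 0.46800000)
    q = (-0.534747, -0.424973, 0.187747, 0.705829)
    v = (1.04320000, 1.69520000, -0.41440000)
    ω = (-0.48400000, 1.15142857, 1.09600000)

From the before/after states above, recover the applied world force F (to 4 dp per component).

F = (2.7000, -0.3000, -0.9000)

velocity change Δv = (0.04320000, -0.00480000, -0.01440000)
applied force F = (2.7000, -0.3000, -0.9000)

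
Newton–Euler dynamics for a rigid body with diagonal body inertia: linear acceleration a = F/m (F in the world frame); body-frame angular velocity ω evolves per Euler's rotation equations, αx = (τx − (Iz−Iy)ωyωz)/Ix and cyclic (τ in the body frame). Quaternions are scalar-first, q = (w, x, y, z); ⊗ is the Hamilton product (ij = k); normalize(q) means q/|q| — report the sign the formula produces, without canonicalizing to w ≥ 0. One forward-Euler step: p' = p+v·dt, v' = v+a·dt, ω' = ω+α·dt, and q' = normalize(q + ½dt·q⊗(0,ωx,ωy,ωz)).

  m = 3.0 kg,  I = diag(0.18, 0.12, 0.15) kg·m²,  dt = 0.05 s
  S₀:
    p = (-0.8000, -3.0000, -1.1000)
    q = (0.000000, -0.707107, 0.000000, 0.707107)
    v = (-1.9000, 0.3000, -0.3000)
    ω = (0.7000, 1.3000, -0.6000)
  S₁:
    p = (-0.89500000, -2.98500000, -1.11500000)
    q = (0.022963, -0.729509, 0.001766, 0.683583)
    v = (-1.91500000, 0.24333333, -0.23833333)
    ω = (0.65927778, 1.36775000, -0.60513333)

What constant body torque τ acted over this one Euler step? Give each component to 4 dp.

Δω = ω₁−ω₀ = (-0.04072222, 0.06775000, -0.00513333)
I·α + gyro = (-0.1700, 0.1500, -0.0700)

τ = (-0.1700, 0.1500, -0.0700)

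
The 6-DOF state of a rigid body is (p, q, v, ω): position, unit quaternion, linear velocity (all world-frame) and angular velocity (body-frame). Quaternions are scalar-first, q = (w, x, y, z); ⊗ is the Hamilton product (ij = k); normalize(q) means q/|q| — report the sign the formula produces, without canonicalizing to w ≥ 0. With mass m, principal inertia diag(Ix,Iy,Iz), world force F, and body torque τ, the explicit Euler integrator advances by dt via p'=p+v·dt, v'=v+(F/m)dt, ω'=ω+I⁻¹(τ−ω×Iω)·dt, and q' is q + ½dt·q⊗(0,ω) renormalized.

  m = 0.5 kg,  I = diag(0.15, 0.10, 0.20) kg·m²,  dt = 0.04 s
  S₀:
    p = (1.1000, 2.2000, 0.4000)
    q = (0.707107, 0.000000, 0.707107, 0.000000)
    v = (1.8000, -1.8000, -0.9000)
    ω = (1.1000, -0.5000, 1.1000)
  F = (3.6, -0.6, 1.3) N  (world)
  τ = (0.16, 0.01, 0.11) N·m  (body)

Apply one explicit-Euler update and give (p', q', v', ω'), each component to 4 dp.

p' = (1.1720, 2.1280, 0.3640)
q' = (0.7138, 0.0311, 0.6997, 0.0000)
v' = (2.0880, -1.8480, -0.7960)
ω' = (1.1573, -0.4718, 1.1165)

linear accel F/m = (7.2000, -1.2000, 2.6000)
p' = p + v·dt = (1.1720, 2.1280, 0.3640)
v + (F/m)dt = (2.0880, -1.8480, -0.7960)
precession coupling ω×(Iω) = (-0.0550, -0.0605, 0.0275)
α = I⁻¹(τ − ω×Iω) = (1.4333, 0.7050, 0.4125)
ω' = ω + α·dt = (1.1573, -0.4718, 1.1165)
2q̇ = q⊗(0,ω) = (0.3535535, 1.5556354, -0.3535535, 0.0000000)
q' = normalize(q + ½dt·q⊗(0,ω)) = (0.7138, 0.0311, 0.6997, 0.0000)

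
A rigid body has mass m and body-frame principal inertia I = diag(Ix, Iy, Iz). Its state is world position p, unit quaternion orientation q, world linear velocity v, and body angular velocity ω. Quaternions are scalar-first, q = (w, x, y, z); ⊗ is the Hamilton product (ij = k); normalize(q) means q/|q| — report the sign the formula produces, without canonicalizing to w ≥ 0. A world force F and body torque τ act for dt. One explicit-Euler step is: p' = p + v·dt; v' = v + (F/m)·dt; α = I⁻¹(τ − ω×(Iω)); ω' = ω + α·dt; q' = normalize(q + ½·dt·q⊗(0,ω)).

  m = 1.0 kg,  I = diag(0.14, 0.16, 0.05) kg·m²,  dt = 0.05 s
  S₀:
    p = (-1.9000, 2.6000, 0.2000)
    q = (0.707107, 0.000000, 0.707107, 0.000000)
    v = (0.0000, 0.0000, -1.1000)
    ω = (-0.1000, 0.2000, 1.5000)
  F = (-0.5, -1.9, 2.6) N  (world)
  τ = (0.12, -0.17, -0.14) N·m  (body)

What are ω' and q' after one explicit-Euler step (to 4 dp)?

angular accel α = (1.0929, -0.9781, -2.7920)
ω' = ω + α·dt = (-0.0454, 0.1511, 1.3604)
Hamilton product q⊗(0,ω) = (-0.1414214, 0.9899498, 0.1414214, 1.1313712)
q + ½dt·q⊗(0,ω), renormalized = (0.7031, 0.0247, 0.7101, 0.0283)

ω' = (-0.0454, 0.1511, 1.3604)
q' = (0.7031, 0.0247, 0.7101, 0.0283)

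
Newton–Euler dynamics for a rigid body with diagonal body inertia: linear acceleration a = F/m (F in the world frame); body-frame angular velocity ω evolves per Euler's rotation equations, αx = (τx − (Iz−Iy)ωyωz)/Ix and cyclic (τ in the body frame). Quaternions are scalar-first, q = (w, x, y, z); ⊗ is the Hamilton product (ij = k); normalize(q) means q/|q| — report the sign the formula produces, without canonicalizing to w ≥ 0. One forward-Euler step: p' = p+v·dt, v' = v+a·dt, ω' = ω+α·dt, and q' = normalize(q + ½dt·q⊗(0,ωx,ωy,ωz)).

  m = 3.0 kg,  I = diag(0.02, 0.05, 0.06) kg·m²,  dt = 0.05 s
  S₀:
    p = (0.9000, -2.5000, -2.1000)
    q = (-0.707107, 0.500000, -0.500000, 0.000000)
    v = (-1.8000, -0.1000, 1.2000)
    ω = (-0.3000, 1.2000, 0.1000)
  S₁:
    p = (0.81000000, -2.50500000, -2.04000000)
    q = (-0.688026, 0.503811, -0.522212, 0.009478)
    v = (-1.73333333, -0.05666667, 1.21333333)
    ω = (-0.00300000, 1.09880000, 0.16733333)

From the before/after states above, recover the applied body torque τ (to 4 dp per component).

Δω = ω₁−ω₀ = (0.29700000, -0.10120000, 0.06733333)
applied torque τ = (0.1200, -0.1000, 0.0700)

τ = (0.1200, -0.1000, 0.0700)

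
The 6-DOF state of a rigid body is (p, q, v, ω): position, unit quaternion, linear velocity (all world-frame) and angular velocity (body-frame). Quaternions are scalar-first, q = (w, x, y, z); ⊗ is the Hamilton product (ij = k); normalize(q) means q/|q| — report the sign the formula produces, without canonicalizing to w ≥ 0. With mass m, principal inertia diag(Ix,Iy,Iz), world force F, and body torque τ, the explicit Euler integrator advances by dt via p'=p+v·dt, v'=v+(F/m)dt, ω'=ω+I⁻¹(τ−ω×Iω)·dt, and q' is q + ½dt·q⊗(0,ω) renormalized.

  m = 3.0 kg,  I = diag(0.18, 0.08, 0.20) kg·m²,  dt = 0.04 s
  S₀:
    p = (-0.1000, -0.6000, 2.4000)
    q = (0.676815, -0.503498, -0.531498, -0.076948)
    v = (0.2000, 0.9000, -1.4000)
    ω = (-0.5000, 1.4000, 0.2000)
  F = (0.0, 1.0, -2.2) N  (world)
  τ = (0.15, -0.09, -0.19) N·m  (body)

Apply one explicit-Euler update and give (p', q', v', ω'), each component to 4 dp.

p' = (-0.0920, -0.5640, 2.3440)
q' = (0.6867, -0.5100, -0.5095, -0.0936)
v' = (0.2000, 0.9133, -1.4293)
ω' = (-0.4741, 1.3540, 0.1480)

p + v·dt = (-0.0920, -0.5640, 2.3440)
new velocity v' = (0.2000, 0.9133, -1.4293)
ω×(Iω) gyroscopic = (0.0336, 0.0020, 0.0700)
(τ − ω×Iω)/I = (0.6467, -1.1500, -1.3000)
ω + α·dt = (-0.4741, 1.3540, 0.1480)
2q̇ = q⊗(0,ω) = (0.5077378, -0.3369799, 1.0867146, -0.8352832)
q + ½dt·q⊗(0,ω), renormalized = (0.6867, -0.5100, -0.5095, -0.0936)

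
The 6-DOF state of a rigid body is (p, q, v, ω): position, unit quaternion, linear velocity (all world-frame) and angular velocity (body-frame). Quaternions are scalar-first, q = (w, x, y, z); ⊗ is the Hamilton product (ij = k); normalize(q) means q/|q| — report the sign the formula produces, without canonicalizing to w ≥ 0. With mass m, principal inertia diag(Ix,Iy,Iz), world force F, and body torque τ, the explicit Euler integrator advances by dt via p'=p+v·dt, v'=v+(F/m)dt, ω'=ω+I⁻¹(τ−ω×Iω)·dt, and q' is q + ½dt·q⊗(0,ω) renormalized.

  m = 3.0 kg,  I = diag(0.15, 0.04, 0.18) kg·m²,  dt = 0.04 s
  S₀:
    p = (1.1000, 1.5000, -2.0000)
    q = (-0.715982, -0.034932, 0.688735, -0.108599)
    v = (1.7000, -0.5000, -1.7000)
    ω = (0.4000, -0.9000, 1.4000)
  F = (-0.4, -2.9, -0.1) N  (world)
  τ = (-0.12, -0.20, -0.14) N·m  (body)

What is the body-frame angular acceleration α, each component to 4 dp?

α = (0.3760, -4.5800, -0.9978)

gyro term ω×Iω = (-0.1764, -0.0168, 0.0396)
α = I⁻¹(τ − ω×Iω) = (0.3760, -4.5800, -0.9978)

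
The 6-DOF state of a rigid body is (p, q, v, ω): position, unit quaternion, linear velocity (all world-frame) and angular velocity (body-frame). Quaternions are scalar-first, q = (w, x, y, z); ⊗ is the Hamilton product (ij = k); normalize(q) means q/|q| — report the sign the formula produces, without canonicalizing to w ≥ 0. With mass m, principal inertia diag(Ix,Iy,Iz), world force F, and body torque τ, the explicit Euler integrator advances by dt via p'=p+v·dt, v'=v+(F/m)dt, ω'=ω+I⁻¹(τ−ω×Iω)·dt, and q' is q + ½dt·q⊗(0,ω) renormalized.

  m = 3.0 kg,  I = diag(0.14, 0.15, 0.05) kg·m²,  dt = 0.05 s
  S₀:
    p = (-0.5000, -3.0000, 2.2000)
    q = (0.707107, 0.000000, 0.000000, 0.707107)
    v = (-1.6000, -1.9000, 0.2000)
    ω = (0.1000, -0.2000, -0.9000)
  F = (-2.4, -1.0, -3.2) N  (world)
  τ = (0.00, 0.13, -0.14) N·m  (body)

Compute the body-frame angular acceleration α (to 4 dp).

α = (0.1286, 0.9207, -2.7960)

ω×(Iω) gyroscopic = (-0.0180, -0.0081, -0.0002)
α = I⁻¹(τ − ω×Iω) = (0.1286, 0.9207, -2.7960)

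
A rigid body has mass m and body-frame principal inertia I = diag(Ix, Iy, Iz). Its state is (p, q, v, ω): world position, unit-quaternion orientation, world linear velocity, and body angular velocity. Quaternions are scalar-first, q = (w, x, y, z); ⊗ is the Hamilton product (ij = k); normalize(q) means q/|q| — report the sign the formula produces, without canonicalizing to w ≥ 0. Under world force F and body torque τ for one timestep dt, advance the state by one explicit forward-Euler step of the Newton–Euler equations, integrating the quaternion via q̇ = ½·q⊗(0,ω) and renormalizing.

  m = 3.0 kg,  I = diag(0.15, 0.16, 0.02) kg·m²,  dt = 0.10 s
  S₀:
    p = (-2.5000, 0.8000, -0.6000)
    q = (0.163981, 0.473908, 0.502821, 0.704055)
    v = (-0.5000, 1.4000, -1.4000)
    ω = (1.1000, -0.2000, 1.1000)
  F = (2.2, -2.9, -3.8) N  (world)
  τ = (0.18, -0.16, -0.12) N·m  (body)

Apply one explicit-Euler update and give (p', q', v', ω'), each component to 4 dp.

p' = (-2.5500, 0.9400, -0.7400)
q' = (0.1039, 0.5160, 0.5123, 0.6786)
v' = (-0.4267, 1.3033, -1.5267)
ω' = (1.1995, -0.3983, 0.5110)

angular accel α = (0.9947, -1.9831, -5.8900)
ω + α·dt = (1.1995, -0.3983, 0.5110)
Hamilton product q⊗(0,ω) = (-1.1951951, 0.8742932, 0.2203655, -0.4675056)
q' = normalize(q + ½dt·q⊗(0,ω)) = (0.1039, 0.5160, 0.5123, 0.6786)
new position p' = (-2.5500, 0.9400, -0.7400)
v + (F/m)dt = (-0.4267, 1.3033, -1.5267)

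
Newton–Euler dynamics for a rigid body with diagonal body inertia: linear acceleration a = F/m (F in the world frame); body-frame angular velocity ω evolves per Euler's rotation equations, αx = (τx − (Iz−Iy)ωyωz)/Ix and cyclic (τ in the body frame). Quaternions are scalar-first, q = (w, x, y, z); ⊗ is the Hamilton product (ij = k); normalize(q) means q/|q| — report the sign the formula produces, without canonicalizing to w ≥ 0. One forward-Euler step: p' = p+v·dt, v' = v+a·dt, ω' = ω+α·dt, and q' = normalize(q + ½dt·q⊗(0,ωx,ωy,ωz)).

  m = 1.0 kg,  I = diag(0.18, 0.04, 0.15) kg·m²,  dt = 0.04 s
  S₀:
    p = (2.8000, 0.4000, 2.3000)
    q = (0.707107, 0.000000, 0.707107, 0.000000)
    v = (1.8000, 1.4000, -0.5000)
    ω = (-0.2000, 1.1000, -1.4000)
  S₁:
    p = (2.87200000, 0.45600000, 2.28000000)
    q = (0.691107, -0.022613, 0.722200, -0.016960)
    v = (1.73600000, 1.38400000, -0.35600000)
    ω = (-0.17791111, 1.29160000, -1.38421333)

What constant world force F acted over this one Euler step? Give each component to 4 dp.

F = (-1.6000, -0.4000, 3.6000)

v₁ − v₀ = (-0.06400000, -0.01600000, 0.14400000)
applied force F = (-1.6000, -0.4000, 3.6000)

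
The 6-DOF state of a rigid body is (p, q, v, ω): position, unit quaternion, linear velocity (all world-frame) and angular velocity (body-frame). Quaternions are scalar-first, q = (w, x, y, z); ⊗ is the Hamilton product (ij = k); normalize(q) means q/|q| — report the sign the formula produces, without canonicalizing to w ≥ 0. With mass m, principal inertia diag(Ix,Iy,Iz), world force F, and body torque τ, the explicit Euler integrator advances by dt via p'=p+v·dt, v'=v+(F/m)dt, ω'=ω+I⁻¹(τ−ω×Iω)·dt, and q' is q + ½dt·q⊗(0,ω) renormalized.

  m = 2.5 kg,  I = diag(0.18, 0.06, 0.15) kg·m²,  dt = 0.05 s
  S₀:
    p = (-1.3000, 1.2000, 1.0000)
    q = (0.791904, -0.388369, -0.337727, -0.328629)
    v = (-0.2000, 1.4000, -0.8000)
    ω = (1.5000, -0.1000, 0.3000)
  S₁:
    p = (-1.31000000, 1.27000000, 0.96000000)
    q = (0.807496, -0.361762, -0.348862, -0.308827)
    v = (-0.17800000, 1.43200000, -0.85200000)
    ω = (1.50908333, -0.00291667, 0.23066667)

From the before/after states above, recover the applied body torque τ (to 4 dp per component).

τ = (0.0300, 0.1300, -0.1900)

rate change Δω = (0.00908333, 0.09708333, -0.06933333)
precession coupling = (-0.0027, 0.0135, 0.0180)
applied torque τ = (0.0300, 0.1300, -0.1900)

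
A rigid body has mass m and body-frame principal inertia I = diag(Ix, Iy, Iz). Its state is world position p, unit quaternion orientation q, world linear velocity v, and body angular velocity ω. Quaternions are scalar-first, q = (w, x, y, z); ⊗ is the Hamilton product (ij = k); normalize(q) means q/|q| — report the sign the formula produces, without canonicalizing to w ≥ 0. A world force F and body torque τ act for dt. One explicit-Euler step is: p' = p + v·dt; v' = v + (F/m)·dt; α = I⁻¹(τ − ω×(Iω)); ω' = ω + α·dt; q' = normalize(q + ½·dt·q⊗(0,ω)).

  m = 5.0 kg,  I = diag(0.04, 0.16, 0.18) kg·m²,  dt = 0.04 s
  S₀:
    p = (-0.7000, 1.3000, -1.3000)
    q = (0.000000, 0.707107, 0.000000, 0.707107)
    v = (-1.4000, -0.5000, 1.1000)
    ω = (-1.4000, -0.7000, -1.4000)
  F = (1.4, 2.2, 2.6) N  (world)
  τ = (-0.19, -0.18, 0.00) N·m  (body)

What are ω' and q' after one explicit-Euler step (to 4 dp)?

ω' = (-1.6096, -0.6764, -1.4261)
q' = (0.0396, 0.7164, 0.0000, 0.6966)

(τ − ω×Iω)/I = (-5.2400, 0.5900, -0.6533)
ω + α·dt = (-1.6096, -0.6764, -1.4261)
2q̇ = q⊗(0,ω) = (1.9798996, 0.4949749, 0.0000000, -0.4949749)
updated quaternion q' = (0.0396, 0.7164, 0.0000, 0.6966)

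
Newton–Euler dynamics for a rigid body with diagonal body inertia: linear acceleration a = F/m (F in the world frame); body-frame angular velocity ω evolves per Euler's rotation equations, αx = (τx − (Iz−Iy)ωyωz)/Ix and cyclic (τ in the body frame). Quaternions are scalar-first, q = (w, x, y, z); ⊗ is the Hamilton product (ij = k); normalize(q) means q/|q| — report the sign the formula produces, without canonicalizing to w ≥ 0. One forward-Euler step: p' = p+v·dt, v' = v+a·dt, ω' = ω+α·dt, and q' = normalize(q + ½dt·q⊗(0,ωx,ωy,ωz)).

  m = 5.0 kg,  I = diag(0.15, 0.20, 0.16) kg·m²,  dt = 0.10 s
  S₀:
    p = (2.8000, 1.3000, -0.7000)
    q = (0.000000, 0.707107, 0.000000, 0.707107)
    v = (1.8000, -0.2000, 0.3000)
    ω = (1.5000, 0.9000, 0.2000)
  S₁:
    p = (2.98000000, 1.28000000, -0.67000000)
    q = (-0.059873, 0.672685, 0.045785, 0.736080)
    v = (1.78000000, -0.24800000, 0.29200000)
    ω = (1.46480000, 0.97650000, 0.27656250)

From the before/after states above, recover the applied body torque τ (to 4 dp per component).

τ = (-0.0600, 0.1500, 0.1900)

Δω = ω₁−ω₀ = (-0.03520000, 0.07650000, 0.07656250)
applied torque τ = (-0.0600, 0.1500, 0.1900)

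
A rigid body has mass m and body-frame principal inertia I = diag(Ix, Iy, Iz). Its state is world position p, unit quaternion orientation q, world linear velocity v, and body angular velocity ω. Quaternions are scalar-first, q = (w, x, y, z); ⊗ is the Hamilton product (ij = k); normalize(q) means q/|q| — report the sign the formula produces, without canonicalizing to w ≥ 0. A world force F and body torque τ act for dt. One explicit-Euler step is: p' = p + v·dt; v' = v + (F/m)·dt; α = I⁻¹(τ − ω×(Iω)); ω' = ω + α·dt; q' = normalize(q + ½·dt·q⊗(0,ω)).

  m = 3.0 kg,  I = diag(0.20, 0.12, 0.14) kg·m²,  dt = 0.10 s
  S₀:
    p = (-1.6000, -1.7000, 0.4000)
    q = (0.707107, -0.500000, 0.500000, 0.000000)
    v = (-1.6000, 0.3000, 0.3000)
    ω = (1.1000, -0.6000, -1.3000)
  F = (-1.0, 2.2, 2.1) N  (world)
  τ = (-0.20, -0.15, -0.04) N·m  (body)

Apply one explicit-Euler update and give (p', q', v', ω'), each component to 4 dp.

p' = (-1.7600, -1.6700, 0.4300)
q' = (0.7466, -0.4916, 0.4445, -0.0582)
v' = (-1.6333, 0.3733, 0.3700)
ω' = (0.9922, -0.6535, -1.3663)

precession coupling ω×(Iω) = (0.0156, -0.0858, 0.0528)
angular accel α = (-1.0780, -0.5350, -0.6629)
new body rate ω' = (0.9922, -0.6535, -1.3663)
2q̇ = q⊗(0,ω) = (0.8500000, 0.1278177, -1.0742642, -1.1692391)
q + ½dt·q⊗(0,ω), renormalized = (0.7466, -0.4916, 0.4445, -0.0582)
a = F/m = (-0.3333, 0.7333, 0.7000)
p + v·dt = (-1.7600, -1.6700, 0.4300)
v' = v + a·dt = (-1.6333, 0.3733, 0.3700)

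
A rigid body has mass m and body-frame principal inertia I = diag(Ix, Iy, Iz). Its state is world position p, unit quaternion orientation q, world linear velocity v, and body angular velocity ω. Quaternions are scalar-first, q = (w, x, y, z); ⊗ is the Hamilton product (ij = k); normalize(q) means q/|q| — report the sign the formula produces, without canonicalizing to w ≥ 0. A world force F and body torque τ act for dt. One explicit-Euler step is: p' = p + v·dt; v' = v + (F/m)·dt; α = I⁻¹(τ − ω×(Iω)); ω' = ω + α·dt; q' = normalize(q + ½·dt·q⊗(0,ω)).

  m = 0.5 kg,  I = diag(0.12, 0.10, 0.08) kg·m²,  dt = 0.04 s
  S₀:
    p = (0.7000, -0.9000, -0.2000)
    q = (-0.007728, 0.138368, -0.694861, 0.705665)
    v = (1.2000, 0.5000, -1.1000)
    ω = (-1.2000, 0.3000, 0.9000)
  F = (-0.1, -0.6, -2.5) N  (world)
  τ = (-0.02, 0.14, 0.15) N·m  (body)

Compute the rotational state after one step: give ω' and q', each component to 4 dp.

gyro term ω×Iω = (-0.0054, -0.0432, 0.0072)
(τ − ω×Iω)/I = (-0.1217, 1.8320, 1.7850)
ω' = ω + α·dt = (-1.2049, 0.3733, 0.9714)
q⊗(0,ω) = (-0.2605986, -0.8278008, -0.9736476, -0.7992780)
q' = normalize(q + ½dt·q⊗(0,ω)) = (-0.0129, 0.1218, -0.7140, 0.6894)

ω' = (-1.2049, 0.3733, 0.9714)
q' = (-0.0129, 0.1218, -0.7140, 0.6894)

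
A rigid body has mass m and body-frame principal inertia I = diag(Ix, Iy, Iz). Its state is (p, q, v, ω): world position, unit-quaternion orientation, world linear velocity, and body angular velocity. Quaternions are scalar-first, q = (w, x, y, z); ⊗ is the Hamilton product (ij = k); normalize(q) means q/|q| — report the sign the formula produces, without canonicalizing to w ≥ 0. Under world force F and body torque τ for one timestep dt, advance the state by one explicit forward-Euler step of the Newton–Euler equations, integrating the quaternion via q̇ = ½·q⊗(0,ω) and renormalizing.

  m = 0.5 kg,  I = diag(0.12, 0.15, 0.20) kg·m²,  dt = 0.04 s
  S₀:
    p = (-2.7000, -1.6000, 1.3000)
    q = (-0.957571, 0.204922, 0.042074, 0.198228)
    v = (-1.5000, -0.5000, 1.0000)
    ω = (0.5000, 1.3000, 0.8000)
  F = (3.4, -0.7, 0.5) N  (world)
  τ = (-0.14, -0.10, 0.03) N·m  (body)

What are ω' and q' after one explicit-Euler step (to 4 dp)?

ω' = (0.4360, 1.2819, 0.8021)
q' = (-0.9634, 0.1908, 0.0159, 0.1877)

precession coupling ω×(Iω) = (0.0520, -0.0320, 0.0195)
(τ − ω×Iω)/I = (-1.6000, -0.4533, 0.0525)
new body rate ω' = (0.4360, 1.2819, 0.8021)
Hamilton product q⊗(0,ω) = (-0.3157396, -0.7028227, -1.3096659, -0.5206952)
q + ½dt·q⊗(0,ω), renormalized = (-0.9634, 0.1908, 0.0159, 0.1877)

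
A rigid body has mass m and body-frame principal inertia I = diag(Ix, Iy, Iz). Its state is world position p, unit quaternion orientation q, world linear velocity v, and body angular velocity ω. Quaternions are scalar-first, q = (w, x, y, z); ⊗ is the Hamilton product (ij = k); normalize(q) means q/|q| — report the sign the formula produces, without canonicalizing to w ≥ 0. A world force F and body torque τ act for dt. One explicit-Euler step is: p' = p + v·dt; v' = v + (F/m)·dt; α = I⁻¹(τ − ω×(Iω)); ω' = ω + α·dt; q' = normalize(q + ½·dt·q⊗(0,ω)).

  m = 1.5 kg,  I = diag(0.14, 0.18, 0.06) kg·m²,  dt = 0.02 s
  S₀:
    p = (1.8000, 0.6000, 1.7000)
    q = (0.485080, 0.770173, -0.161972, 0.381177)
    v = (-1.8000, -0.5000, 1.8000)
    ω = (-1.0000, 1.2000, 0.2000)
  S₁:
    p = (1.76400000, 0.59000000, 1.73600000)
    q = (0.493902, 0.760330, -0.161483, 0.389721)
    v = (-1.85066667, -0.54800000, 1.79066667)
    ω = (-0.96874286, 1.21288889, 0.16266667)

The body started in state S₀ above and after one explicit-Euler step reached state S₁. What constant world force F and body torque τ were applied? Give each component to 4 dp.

F = (-3.8000, -3.6000, -0.7000)
τ = (0.1900, 0.1000, -0.1600)

ω₁ − ω₀ = (0.03125714, 0.01288889, -0.03733333)
precession coupling = (-0.0288, -0.0160, -0.0480)
I·α + gyro = (0.1900, 0.1000, -0.1600)
Δv = v₁−v₀ = (-0.05066667, -0.04800000, -0.00933333)
F = m·Δv/dt = (-3.8000, -3.6000, -0.7000)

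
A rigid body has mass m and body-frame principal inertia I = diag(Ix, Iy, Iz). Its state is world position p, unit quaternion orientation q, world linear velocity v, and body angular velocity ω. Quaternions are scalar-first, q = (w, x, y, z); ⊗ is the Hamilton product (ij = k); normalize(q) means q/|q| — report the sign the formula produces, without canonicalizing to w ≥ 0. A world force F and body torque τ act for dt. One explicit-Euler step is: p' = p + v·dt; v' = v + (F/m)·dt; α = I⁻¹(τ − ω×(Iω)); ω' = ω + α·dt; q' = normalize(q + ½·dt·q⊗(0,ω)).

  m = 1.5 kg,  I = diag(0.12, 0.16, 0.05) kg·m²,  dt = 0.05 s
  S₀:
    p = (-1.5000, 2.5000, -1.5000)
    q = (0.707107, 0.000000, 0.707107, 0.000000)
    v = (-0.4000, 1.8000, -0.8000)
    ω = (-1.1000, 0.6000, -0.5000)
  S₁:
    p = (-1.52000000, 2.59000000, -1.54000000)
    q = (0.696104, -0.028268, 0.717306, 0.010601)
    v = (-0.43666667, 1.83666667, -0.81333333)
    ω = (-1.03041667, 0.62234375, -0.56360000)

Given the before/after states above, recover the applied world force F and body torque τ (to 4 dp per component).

F = (-1.1000, 1.1000, -0.4000)
τ = (0.2000, 0.1100, -0.0900)

velocity change Δv = (-0.03666667, 0.03666667, -0.01333333)
applied force F = (-1.1000, 1.1000, -0.4000)
ω₁ − ω₀ = (0.06958333, 0.02234375, -0.06360000)
I·α + gyro = (0.2000, 0.1100, -0.0900)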